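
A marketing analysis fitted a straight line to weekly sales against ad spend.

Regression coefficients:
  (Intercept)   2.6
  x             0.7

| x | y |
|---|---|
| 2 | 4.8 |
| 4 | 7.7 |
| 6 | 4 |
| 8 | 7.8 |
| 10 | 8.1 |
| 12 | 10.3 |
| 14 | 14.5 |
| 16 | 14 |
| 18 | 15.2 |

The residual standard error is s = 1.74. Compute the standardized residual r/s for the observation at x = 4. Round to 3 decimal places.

ŷ = 2.6 + 0.7·4 = 5.4
r = 7.7 − 5.4 = 2.3
r/s = 2.3 / 1.74 = 1.322

1.322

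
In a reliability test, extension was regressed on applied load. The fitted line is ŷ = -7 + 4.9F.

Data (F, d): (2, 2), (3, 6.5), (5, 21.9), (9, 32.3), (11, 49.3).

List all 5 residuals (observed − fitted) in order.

F=2: ŷ = -7 + 4.9·2 = 2.8; r = 2 − 2.8 = -0.8
F=3: ŷ = -7 + 4.9·3 = 7.7; r = 6.5 − 7.7 = -1.2
F=5: ŷ = -7 + 4.9·5 = 17.5; r = 21.9 − 17.5 = 4.4
F=9: ŷ = -7 + 4.9·9 = 37.1; r = 32.3 − 37.1 = -4.8
F=11: ŷ = -7 + 4.9·11 = 46.9; r = 49.3 − 46.9 = 2.4

-0.8, -1.2, 4.4, -4.8, 2.4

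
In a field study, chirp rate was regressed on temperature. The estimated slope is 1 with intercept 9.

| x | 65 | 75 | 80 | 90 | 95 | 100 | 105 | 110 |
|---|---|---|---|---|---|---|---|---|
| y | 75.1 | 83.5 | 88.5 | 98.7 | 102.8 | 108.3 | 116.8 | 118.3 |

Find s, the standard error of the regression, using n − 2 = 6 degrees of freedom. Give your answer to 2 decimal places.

x=65: ŷ = 9 + 65 = 74; r = 75.1 − 74 = 1.1
x=75: ŷ = 9 + 75 = 84; r = 83.5 − 84 = -0.5
x=80: ŷ = 9 + 80 = 89; r = 88.5 − 89 = -0.5
x=90: ŷ = 9 + 90 = 99; r = 98.7 − 99 = -0.3
x=95: ŷ = 9 + 95 = 104; r = 102.8 − 104 = -1.2
x=100: ŷ = 9 + 100 = 109; r = 108.3 − 109 = -0.7
x=105: ŷ = 9 + 105 = 114; r = 116.8 − 114 = 2.8
x=110: ŷ = 9 + 110 = 119; r = 118.3 − 119 = -0.7
SSE = 1.21 + 0.25 + 0.25 + 0.09 + 1.44 + 0.49 + 7.84 + 0.49 = 12.06
s = √(12.06/6) = √2.01 ≈ 1.42

s = 1.42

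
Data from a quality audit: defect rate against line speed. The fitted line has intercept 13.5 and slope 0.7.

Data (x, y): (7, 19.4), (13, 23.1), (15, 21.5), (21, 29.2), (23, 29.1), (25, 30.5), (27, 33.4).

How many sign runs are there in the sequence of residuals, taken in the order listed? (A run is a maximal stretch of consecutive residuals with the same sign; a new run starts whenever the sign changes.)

x=7: ŷ = 13.5 + 0.7·7 = 18.4; e = 19.4 − 18.4 = 1
x=13: ŷ = 13.5 + 0.7·13 = 22.6; e = 23.1 − 22.6 = 0.5
x=15: ŷ = 13.5 + 0.7·15 = 24; e = 21.5 − 24 = -2.5
x=21: ŷ = 13.5 + 0.7·21 = 28.2; e = 29.2 − 28.2 = 1
x=23: ŷ = 13.5 + 0.7·23 = 29.6; e = 29.1 − 29.6 = -0.5
x=25: ŷ = 13.5 + 0.7·25 = 31; e = 30.5 − 31 = -0.5
x=27: ŷ = 13.5 + 0.7·27 = 32.4; e = 33.4 − 32.4 = 1
Signs: + + − + − − +
Runs: +×2, −×1, +×1, −×2, +×1 → 5

5 runs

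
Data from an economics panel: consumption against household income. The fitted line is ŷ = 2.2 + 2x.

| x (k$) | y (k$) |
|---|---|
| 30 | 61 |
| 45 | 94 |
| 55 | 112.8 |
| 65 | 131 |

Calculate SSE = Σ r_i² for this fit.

SSE = 6.48

x=30: ŷ = 2.2 + 2·30 = 62.2; r = 61 − 62.2 = -1.2
x=45: ŷ = 2.2 + 2·45 = 92.2; r = 94 − 92.2 = 1.8
x=55: ŷ = 2.2 + 2·55 = 112.2; r = 112.8 − 112.2 = 0.6
x=65: ŷ = 2.2 + 2·65 = 132.2; r = 131 − 132.2 = -1.2
SSE = 1.44 + 3.24 + 0.36 + 1.44 = 6.48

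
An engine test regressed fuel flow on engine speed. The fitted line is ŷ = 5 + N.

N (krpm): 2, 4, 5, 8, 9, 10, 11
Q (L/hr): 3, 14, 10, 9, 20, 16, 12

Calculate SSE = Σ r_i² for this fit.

SSE = 110

N=2: ŷ = 5 + 2 = 7; r = 3 − 7 = -4
N=4: ŷ = 5 + 4 = 9; r = 14 − 9 = 5
N=5: ŷ = 5 + 5 = 10; r = 10 − 10 = 0
N=8: ŷ = 5 + 8 = 13; r = 9 − 13 = -4
N=9: ŷ = 5 + 9 = 14; r = 20 − 14 = 6
N=10: ŷ = 5 + 10 = 15; r = 16 − 15 = 1
N=11: ŷ = 5 + 11 = 16; r = 12 − 16 = -4
SSE = 16 + 25 + 0 + 16 + 36 + 1 + 16 = 110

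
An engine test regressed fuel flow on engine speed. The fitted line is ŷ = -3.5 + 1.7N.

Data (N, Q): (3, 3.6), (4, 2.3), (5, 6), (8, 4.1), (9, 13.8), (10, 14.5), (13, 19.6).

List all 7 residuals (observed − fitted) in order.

2, -1, 1, -6, 2, 1, 1

N=3: ŷ = -3.5 + 1.7·3 = 1.6; r = 3.6 − 1.6 = 2
N=4: ŷ = -3.5 + 1.7·4 = 3.3; r = 2.3 − 3.3 = -1
N=5: ŷ = -3.5 + 1.7·5 = 5; r = 6 − 5 = 1
N=8: ŷ = -3.5 + 1.7·8 = 10.1; r = 4.1 − 10.1 = -6
N=9: ŷ = -3.5 + 1.7·9 = 11.8; r = 13.8 − 11.8 = 2
N=10: ŷ = -3.5 + 1.7·10 = 13.5; r = 14.5 − 13.5 = 1
N=13: ŷ = -3.5 + 1.7·13 = 18.6; r = 19.6 − 18.6 = 1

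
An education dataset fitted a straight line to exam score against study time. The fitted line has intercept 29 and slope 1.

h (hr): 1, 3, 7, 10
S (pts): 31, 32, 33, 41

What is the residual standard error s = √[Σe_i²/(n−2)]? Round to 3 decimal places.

h=1: Ŝ = 29 + 1 = 30; e = 31 − 30 = 1
h=3: Ŝ = 29 + 3 = 32; e = 32 − 32 = 0
h=7: Ŝ = 29 + 7 = 36; e = 33 − 36 = -3
h=10: Ŝ = 29 + 10 = 39; e = 41 − 39 = 2
SSE = 1 + 0 + 9 + 4 = 14
s = √(14/2) = √7 ≈ 2.646

s = 2.646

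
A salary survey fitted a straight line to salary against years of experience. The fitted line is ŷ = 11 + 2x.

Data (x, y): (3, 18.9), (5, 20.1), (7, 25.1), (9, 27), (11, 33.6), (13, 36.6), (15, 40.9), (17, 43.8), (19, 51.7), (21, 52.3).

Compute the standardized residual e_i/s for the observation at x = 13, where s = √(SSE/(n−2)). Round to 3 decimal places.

x=3: ŷ = 11 + 2·3 = 17; e = 18.9 − 17 = 1.9
x=5: ŷ = 11 + 2·5 = 21; e = 20.1 − 21 = -0.9
x=7: ŷ = 11 + 2·7 = 25; e = 25.1 − 25 = 0.1
x=9: ŷ = 11 + 2·9 = 29; e = 27 − 29 = -2
x=11: ŷ = 11 + 2·11 = 33; e = 33.6 − 33 = 0.6
x=13: ŷ = 11 + 2·13 = 37; e = 36.6 − 37 = -0.4
x=15: ŷ = 11 + 2·15 = 41; e = 40.9 − 41 = -0.1
x=17: ŷ = 11 + 2·17 = 45; e = 43.8 − 45 = -1.2
x=19: ŷ = 11 + 2·19 = 49; e = 51.7 − 49 = 2.7
x=21: ŷ = 11 + 2·21 = 53; e = 52.3 − 53 = -0.7
SSE = 3.61 + 0.81 + 0.01 + 4 + 0.36 + 0.16 + 0.01 + 1.44 + 7.29 + 0.49 = 18.18
s = √(18.18/8) = 1.50748
e/s = -0.4 / 1.50748 = -0.265

-0.265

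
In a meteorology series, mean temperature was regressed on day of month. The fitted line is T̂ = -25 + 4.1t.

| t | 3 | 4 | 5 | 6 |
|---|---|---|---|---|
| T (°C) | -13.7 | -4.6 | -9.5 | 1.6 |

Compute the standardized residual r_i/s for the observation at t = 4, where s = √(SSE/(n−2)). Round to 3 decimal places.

t=3: T̂ = -25 + 4.1·3 = -12.7; r = -13.7 − (-12.7) = -1
t=4: T̂ = -25 + 4.1·4 = -8.6; r = -4.6 − (-8.6) = 4
t=5: T̂ = -25 + 4.1·5 = -4.5; r = -9.5 − (-4.5) = -5
t=6: T̂ = -25 + 4.1·6 = -0.4; r = 1.6 − (-0.4) = 2
SSE = 1 + 16 + 25 + 4 = 46
s = √(46/2) = 4.79583
r/s = 4 / 4.79583 = 0.834

0.834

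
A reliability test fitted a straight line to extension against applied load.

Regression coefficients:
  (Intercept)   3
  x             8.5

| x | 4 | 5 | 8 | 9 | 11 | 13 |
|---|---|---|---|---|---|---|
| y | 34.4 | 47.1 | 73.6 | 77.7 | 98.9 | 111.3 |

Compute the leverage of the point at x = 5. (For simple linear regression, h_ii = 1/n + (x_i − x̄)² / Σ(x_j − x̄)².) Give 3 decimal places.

h = 0.354

x̄ = (4 + 5 + 8 + 9 + 11 + 13)/6 = 8.33333
Σ(x − x̄)² = 18.7778 + 11.1111 + 0.111111 + 0.444444 + 7.11111 + 21.7778 = 59.3333
h = 1/6 + (-3.33333)²/59.3333 = 0.166667 + 0.187266 = 0.354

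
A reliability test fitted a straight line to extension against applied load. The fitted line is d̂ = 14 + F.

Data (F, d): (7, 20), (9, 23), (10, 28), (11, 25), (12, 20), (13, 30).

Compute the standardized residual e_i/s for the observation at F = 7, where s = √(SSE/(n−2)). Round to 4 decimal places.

F=7: d̂ = 14 + 7 = 21; e = 20 − 21 = -1
F=9: d̂ = 14 + 9 = 23; e = 23 − 23 = 0
F=10: d̂ = 14 + 10 = 24; e = 28 − 24 = 4
F=11: d̂ = 14 + 11 = 25; e = 25 − 25 = 0
F=12: d̂ = 14 + 12 = 26; e = 20 − 26 = -6
F=13: d̂ = 14 + 13 = 27; e = 30 − 27 = 3
SSE = 1 + 0 + 16 + 0 + 36 + 9 = 62
s = √(62/4) = 3.937
e/s = -1 / 3.937 = -0.2540

-0.2540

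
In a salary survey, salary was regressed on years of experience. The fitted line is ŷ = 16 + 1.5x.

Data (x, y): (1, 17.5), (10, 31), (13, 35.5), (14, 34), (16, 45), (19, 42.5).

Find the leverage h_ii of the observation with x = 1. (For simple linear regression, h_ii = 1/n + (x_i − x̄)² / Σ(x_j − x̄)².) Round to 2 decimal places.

h = 0.81

x̄ = (1 + 10 + 13 + 14 + 16 + 19)/6 = 12.1667
Σ(x − x̄)² = 124.694 + 4.69444 + 0.694444 + 3.36111 + 14.6944 + 46.6944 = 194.833
h = 1/6 + (-11.1667)²/194.833 = 0.166667 + 0.640006 = 0.81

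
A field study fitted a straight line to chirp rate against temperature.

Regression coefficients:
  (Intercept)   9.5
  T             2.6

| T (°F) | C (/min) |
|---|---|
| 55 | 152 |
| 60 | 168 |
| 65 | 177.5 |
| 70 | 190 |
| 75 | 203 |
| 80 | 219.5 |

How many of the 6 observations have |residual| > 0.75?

5

T=55: ŷ = 9.5 + 2.6·55 = 152.5; r = 152 − 152.5 = -0.5
T=60: ŷ = 9.5 + 2.6·60 = 165.5; r = 168 − 165.5 = 2.5
T=65: ŷ = 9.5 + 2.6·65 = 178.5; r = 177.5 − 178.5 = -1
T=70: ŷ = 9.5 + 2.6·70 = 191.5; r = 190 − 191.5 = -1.5
T=75: ŷ = 9.5 + 2.6·75 = 204.5; r = 203 − 204.5 = -1.5
T=80: ŷ = 9.5 + 2.6·80 = 217.5; r = 219.5 − 217.5 = 2
|r| > 0.75: T=60 (|r|=2.5), T=65 (|r|=1), T=70 (|r|=1.5), T=75 (|r|=1.5), T=80 (|r|=2) → 5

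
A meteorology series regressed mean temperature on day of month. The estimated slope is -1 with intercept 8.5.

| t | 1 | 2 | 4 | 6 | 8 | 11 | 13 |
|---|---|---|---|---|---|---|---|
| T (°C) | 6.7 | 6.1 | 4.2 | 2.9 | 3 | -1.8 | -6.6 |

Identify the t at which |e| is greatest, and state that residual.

t = 8, e = 2.5

t=1: T̂ = 8.5 − 1 = 7.5; e = 6.7 − 7.5 = -0.8
t=2: T̂ = 8.5 − 2 = 6.5; e = 6.1 − 6.5 = -0.4
t=4: T̂ = 8.5 − 4 = 4.5; e = 4.2 − 4.5 = -0.3
t=6: T̂ = 8.5 − 6 = 2.5; e = 2.9 − 2.5 = 0.4
t=8: T̂ = 8.5 − 8 = 0.5; e = 3 − 0.5 = 2.5
t=11: T̂ = 8.5 − 11 = -2.5; e = -1.8 − (-2.5) = 0.7
t=13: T̂ = 8.5 − 13 = -4.5; e = -6.6 − (-4.5) = -2.1
Largest |e| is 2.5 at t = 8, residual 2.5.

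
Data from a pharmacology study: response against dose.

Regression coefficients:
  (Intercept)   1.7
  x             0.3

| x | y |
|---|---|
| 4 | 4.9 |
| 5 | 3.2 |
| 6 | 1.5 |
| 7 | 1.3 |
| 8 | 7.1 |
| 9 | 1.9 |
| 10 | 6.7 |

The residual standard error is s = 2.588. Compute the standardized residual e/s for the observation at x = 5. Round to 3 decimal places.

ŷ = 1.7 + 0.3·5 = 3.2
e = 3.2 − 3.2 = 0
e/s = 0 / 2.588 = 0.000

0.000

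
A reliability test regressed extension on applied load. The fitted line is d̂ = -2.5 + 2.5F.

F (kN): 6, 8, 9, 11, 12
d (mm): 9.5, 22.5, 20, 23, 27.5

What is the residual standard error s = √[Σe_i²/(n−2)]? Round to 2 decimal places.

s = 3.56

F=6: d̂ = -2.5 + 2.5·6 = 12.5; e = 9.5 − 12.5 = -3
F=8: d̂ = -2.5 + 2.5·8 = 17.5; e = 22.5 − 17.5 = 5
F=9: d̂ = -2.5 + 2.5·9 = 20; e = 20 − 20 = 0
F=11: d̂ = -2.5 + 2.5·11 = 25; e = 23 − 25 = -2
F=12: d̂ = -2.5 + 2.5·12 = 27.5; e = 27.5 − 27.5 = 0
SSE = 9 + 25 + 0 + 4 + 0 = 38
s = √(38/3) = √12.6667 ≈ 3.56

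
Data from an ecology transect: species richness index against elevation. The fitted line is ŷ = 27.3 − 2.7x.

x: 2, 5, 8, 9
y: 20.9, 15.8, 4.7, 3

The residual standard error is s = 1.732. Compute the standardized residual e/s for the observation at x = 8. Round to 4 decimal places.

ŷ = 27.3 − 2.7·8 = 5.7
e = 4.7 − 5.7 = -1
e/s = -1 / 1.732 = -0.5774

-0.5774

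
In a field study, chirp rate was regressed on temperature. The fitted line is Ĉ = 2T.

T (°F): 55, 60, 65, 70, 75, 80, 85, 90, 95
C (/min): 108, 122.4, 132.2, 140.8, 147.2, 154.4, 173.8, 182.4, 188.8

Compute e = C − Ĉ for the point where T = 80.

Ĉ = 2·80 = 160
e = 154.4 − 160 = -5.6

e = -5.6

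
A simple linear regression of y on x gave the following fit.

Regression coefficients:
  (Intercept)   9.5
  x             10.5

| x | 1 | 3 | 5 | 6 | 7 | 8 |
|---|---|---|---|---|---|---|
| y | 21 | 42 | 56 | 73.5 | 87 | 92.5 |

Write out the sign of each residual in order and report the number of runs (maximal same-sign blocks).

x=1: ŷ = 9.5 + 10.5·1 = 20; e = 21 − 20 = 1
x=3: ŷ = 9.5 + 10.5·3 = 41; e = 42 − 41 = 1
x=5: ŷ = 9.5 + 10.5·5 = 62; e = 56 − 62 = -6
x=6: ŷ = 9.5 + 10.5·6 = 72.5; e = 73.5 − 72.5 = 1
x=7: ŷ = 9.5 + 10.5·7 = 83; e = 87 − 83 = 4
x=8: ŷ = 9.5 + 10.5·8 = 93.5; e = 92.5 − 93.5 = -1
Signs: + + − + + −
Runs: +×2, −×1, +×2, −×1 → 4

4 runs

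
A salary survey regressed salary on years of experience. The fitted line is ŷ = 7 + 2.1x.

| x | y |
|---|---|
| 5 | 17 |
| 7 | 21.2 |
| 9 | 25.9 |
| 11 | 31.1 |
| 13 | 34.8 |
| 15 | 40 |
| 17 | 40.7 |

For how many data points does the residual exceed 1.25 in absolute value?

x=5: ŷ = 7 + 2.1·5 = 17.5; e = 17 − 17.5 = -0.5
x=7: ŷ = 7 + 2.1·7 = 21.7; e = 21.2 − 21.7 = -0.5
x=9: ŷ = 7 + 2.1·9 = 25.9; e = 25.9 − 25.9 = 0
x=11: ŷ = 7 + 2.1·11 = 30.1; e = 31.1 − 30.1 = 1
x=13: ŷ = 7 + 2.1·13 = 34.3; e = 34.8 − 34.3 = 0.5
x=15: ŷ = 7 + 2.1·15 = 38.5; e = 40 − 38.5 = 1.5
x=17: ŷ = 7 + 2.1·17 = 42.7; e = 40.7 − 42.7 = -2
|e| > 1.25: x=15 (|e|=1.5), x=17 (|e|=2) → 2

2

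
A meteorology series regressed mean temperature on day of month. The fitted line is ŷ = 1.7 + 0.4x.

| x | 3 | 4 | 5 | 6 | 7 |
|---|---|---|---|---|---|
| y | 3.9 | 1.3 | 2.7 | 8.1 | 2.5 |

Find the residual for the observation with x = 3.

ŷ = 1.7 + 0.4·3 = 2.9
e = 3.9 − 2.9 = 1

e = 1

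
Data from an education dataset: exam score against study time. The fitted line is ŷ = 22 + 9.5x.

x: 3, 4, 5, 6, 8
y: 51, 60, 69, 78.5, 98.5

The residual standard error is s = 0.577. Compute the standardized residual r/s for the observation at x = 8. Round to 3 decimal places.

0.867

ŷ = 22 + 9.5·8 = 98
r = 98.5 − 98 = 0.5
r/s = 0.5 / 0.577 = 0.867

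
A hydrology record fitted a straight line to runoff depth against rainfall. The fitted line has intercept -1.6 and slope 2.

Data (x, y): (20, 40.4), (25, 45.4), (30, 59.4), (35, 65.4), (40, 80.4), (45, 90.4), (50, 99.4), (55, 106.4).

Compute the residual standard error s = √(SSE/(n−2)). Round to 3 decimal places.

s = 2.449

x=20: ŷ = -1.6 + 2·20 = 38.4; r = 40.4 − 38.4 = 2
x=25: ŷ = -1.6 + 2·25 = 48.4; r = 45.4 − 48.4 = -3
x=30: ŷ = -1.6 + 2·30 = 58.4; r = 59.4 − 58.4 = 1
x=35: ŷ = -1.6 + 2·35 = 68.4; r = 65.4 − 68.4 = -3
x=40: ŷ = -1.6 + 2·40 = 78.4; r = 80.4 − 78.4 = 2
x=45: ŷ = -1.6 + 2·45 = 88.4; r = 90.4 − 88.4 = 2
x=50: ŷ = -1.6 + 2·50 = 98.4; r = 99.4 − 98.4 = 1
x=55: ŷ = -1.6 + 2·55 = 108.4; r = 106.4 − 108.4 = -2
SSE = 4 + 9 + 1 + 9 + 4 + 4 + 1 + 4 = 36
s = √(36/6) = √6 ≈ 2.449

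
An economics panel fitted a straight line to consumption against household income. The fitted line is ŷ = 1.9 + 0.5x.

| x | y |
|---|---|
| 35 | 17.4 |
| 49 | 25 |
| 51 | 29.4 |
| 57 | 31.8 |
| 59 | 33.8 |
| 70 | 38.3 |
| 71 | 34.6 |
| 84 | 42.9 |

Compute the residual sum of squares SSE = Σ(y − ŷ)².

x=35: ŷ = 1.9 + 0.5·35 = 19.4; r = 17.4 − 19.4 = -2
x=49: ŷ = 1.9 + 0.5·49 = 26.4; r = 25 − 26.4 = -1.4
x=51: ŷ = 1.9 + 0.5·51 = 27.4; r = 29.4 − 27.4 = 2
x=57: ŷ = 1.9 + 0.5·57 = 30.4; r = 31.8 − 30.4 = 1.4
x=59: ŷ = 1.9 + 0.5·59 = 31.4; r = 33.8 − 31.4 = 2.4
x=70: ŷ = 1.9 + 0.5·70 = 36.9; r = 38.3 − 36.9 = 1.4
x=71: ŷ = 1.9 + 0.5·71 = 37.4; r = 34.6 − 37.4 = -2.8
x=84: ŷ = 1.9 + 0.5·84 = 43.9; r = 42.9 − 43.9 = -1
SSE = 4 + 1.96 + 4 + 1.96 + 5.76 + 1.96 + 7.84 + 1 = 28.48

SSE = 28.48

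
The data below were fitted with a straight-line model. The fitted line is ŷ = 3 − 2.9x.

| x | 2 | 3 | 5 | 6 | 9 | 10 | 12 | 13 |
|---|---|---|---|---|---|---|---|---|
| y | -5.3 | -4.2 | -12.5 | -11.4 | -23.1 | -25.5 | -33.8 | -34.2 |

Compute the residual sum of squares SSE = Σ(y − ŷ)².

SSE = 23

x=2: ŷ = 3 − 2.9·2 = -2.8; r = -5.3 − (-2.8) = -2.5
x=3: ŷ = 3 − 2.9·3 = -5.7; r = -4.2 − (-5.7) = 1.5
x=5: ŷ = 3 − 2.9·5 = -11.5; r = -12.5 − (-11.5) = -1
x=6: ŷ = 3 − 2.9·6 = -14.4; r = -11.4 − (-14.4) = 3
x=9: ŷ = 3 − 2.9·9 = -23.1; r = -23.1 − (-23.1) = 0
x=10: ŷ = 3 − 2.9·10 = -26; r = -25.5 − (-26) = 0.5
x=12: ŷ = 3 − 2.9·12 = -31.8; r = -33.8 − (-31.8) = -2
x=13: ŷ = 3 − 2.9·13 = -34.7; r = -34.2 − (-34.7) = 0.5
SSE = 6.25 + 2.25 + 1 + 9 + 0 + 0.25 + 4 + 0.25 = 23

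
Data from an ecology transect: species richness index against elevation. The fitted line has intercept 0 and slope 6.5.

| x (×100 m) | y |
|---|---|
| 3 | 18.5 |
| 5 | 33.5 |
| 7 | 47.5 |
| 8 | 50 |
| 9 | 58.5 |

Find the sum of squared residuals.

x=3: ŷ = 6.5·3 = 19.5; r = 18.5 − 19.5 = -1
x=5: ŷ = 6.5·5 = 32.5; r = 33.5 − 32.5 = 1
x=7: ŷ = 6.5·7 = 45.5; r = 47.5 − 45.5 = 2
x=8: ŷ = 6.5·8 = 52; r = 50 − 52 = -2
x=9: ŷ = 6.5·9 = 58.5; r = 58.5 − 58.5 = 0
SSE = 1 + 1 + 4 + 4 + 0 = 10

SSE = 10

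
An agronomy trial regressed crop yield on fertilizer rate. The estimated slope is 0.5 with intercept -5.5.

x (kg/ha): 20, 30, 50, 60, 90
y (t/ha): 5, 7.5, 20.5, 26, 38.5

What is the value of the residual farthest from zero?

x=20: ŷ = -5.5 + 0.5·20 = 4.5; e = 5 − 4.5 = 0.5
x=30: ŷ = -5.5 + 0.5·30 = 9.5; e = 7.5 − 9.5 = -2
x=50: ŷ = -5.5 + 0.5·50 = 19.5; e = 20.5 − 19.5 = 1
x=60: ŷ = -5.5 + 0.5·60 = 24.5; e = 26 − 24.5 = 1.5
x=90: ŷ = -5.5 + 0.5·90 = 39.5; e = 38.5 − 39.5 = -1
Largest |e| is 2 at x = 30, residual -2.

e = -2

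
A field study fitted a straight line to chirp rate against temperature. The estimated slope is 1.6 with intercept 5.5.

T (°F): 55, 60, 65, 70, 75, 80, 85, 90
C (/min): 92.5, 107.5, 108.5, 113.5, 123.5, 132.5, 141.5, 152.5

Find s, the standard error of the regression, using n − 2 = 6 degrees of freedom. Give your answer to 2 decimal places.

T=55: ŷ = 5.5 + 1.6·55 = 93.5; e = 92.5 − 93.5 = -1
T=60: ŷ = 5.5 + 1.6·60 = 101.5; e = 107.5 − 101.5 = 6
T=65: ŷ = 5.5 + 1.6·65 = 109.5; e = 108.5 − 109.5 = -1
T=70: ŷ = 5.5 + 1.6·70 = 117.5; e = 113.5 − 117.5 = -4
T=75: ŷ = 5.5 + 1.6·75 = 125.5; e = 123.5 − 125.5 = -2
T=80: ŷ = 5.5 + 1.6·80 = 133.5; e = 132.5 − 133.5 = -1
T=85: ŷ = 5.5 + 1.6·85 = 141.5; e = 141.5 − 141.5 = 0
T=90: ŷ = 5.5 + 1.6·90 = 149.5; e = 152.5 − 149.5 = 3
SSE = 1 + 36 + 1 + 16 + 4 + 1 + 0 + 9 = 68
s = √(68/6) = √11.3333 ≈ 3.37

s = 3.37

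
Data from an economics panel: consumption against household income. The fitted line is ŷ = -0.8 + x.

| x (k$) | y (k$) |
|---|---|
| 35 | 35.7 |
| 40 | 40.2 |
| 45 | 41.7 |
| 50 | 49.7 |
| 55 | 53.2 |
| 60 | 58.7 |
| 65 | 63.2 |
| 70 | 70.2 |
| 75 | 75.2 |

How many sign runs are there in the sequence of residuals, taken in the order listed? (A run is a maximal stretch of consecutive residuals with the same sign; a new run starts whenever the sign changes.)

x=35: ŷ = -0.8 + 35 = 34.2; r = 35.7 − 34.2 = 1.5
x=40: ŷ = -0.8 + 40 = 39.2; r = 40.2 − 39.2 = 1
x=45: ŷ = -0.8 + 45 = 44.2; r = 41.7 − 44.2 = -2.5
x=50: ŷ = -0.8 + 50 = 49.2; r = 49.7 − 49.2 = 0.5
x=55: ŷ = -0.8 + 55 = 54.2; r = 53.2 − 54.2 = -1
x=60: ŷ = -0.8 + 60 = 59.2; r = 58.7 − 59.2 = -0.5
x=65: ŷ = -0.8 + 65 = 64.2; r = 63.2 − 64.2 = -1
x=70: ŷ = -0.8 + 70 = 69.2; r = 70.2 − 69.2 = 1
x=75: ŷ = -0.8 + 75 = 74.2; r = 75.2 − 74.2 = 1
Signs: + + − + − − − + +
Runs: +×2, −×1, +×1, −×3, +×2 → 5

5 runs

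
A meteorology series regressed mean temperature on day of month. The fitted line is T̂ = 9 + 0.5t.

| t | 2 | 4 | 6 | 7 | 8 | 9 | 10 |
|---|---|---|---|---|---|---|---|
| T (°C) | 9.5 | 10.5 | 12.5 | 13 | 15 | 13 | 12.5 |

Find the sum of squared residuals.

SSE = 7.5

t=2: T̂ = 9 + 0.5·2 = 10; e = 9.5 − 10 = -0.5
t=4: T̂ = 9 + 0.5·4 = 11; e = 10.5 − 11 = -0.5
t=6: T̂ = 9 + 0.5·6 = 12; e = 12.5 − 12 = 0.5
t=7: T̂ = 9 + 0.5·7 = 12.5; e = 13 − 12.5 = 0.5
t=8: T̂ = 9 + 0.5·8 = 13; e = 15 − 13 = 2
t=9: T̂ = 9 + 0.5·9 = 13.5; e = 13 − 13.5 = -0.5
t=10: T̂ = 9 + 0.5·10 = 14; e = 12.5 − 14 = -1.5
SSE = 0.25 + 0.25 + 0.25 + 0.25 + 4 + 0.25 + 2.25 = 7.5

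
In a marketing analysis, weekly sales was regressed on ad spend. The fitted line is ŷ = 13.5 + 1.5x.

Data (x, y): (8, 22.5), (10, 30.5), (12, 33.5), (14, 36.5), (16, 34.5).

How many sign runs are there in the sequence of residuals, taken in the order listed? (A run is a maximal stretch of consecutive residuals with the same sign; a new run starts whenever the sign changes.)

3 runs

x=8: ŷ = 13.5 + 1.5·8 = 25.5; r = 22.5 − 25.5 = -3
x=10: ŷ = 13.5 + 1.5·10 = 28.5; r = 30.5 − 28.5 = 2
x=12: ŷ = 13.5 + 1.5·12 = 31.5; r = 33.5 − 31.5 = 2
x=14: ŷ = 13.5 + 1.5·14 = 34.5; r = 36.5 − 34.5 = 2
x=16: ŷ = 13.5 + 1.5·16 = 37.5; r = 34.5 − 37.5 = -3
Signs: − + + + −
Runs: −×1, +×3, −×1 → 3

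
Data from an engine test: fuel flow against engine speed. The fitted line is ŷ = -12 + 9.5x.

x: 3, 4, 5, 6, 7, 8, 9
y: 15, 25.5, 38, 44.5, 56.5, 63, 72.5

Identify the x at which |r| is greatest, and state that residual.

x = 5, r = 2.5

x=3: ŷ = -12 + 9.5·3 = 16.5; r = 15 − 16.5 = -1.5
x=4: ŷ = -12 + 9.5·4 = 26; r = 25.5 − 26 = -0.5
x=5: ŷ = -12 + 9.5·5 = 35.5; r = 38 − 35.5 = 2.5
x=6: ŷ = -12 + 9.5·6 = 45; r = 44.5 − 45 = -0.5
x=7: ŷ = -12 + 9.5·7 = 54.5; r = 56.5 − 54.5 = 2
x=8: ŷ = -12 + 9.5·8 = 64; r = 63 − 64 = -1
x=9: ŷ = -12 + 9.5·9 = 73.5; r = 72.5 − 73.5 = -1
Largest |r| is 2.5 at x = 5, residual 2.5.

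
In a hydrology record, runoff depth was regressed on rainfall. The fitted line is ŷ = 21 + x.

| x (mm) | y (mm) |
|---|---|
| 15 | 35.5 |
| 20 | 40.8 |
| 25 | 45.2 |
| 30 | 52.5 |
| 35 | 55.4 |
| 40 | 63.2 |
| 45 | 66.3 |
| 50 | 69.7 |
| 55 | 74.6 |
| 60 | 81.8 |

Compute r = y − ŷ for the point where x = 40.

ŷ = 21 + 40 = 61
r = 63.2 − 61 = 2.2

r = 2.2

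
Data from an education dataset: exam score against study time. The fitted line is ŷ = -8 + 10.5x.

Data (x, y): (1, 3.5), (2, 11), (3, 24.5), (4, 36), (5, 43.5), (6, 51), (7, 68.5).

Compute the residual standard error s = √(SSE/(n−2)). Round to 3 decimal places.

s = 2.683

x=1: ŷ = -8 + 10.5·1 = 2.5; r = 3.5 − 2.5 = 1
x=2: ŷ = -8 + 10.5·2 = 13; r = 11 − 13 = -2
x=3: ŷ = -8 + 10.5·3 = 23.5; r = 24.5 − 23.5 = 1
x=4: ŷ = -8 + 10.5·4 = 34; r = 36 − 34 = 2
x=5: ŷ = -8 + 10.5·5 = 44.5; r = 43.5 − 44.5 = -1
x=6: ŷ = -8 + 10.5·6 = 55; r = 51 − 55 = -4
x=7: ŷ = -8 + 10.5·7 = 65.5; r = 68.5 − 65.5 = 3
SSE = 1 + 4 + 1 + 4 + 1 + 16 + 9 = 36
s = √(36/5) = √7.2 ≈ 2.683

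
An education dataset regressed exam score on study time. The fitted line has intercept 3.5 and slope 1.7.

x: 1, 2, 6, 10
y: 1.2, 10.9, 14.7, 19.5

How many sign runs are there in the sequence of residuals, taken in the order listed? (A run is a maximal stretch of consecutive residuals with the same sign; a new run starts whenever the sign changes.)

x=1: ŷ = 3.5 + 1.7·1 = 5.2; r = 1.2 − 5.2 = -4
x=2: ŷ = 3.5 + 1.7·2 = 6.9; r = 10.9 − 6.9 = 4
x=6: ŷ = 3.5 + 1.7·6 = 13.7; r = 14.7 − 13.7 = 1
x=10: ŷ = 3.5 + 1.7·10 = 20.5; r = 19.5 − 20.5 = -1
Signs: − + + −
Runs: −×1, +×2, −×1 → 3

3 runs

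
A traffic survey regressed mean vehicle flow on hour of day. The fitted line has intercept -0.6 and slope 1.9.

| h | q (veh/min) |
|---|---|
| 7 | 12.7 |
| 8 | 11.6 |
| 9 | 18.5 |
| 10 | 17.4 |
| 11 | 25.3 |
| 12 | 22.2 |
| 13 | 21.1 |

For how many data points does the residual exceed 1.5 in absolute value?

h=7: ŷ = -0.6 + 1.9·7 = 12.7; r = 12.7 − 12.7 = 0
h=8: ŷ = -0.6 + 1.9·8 = 14.6; r = 11.6 − 14.6 = -3
h=9: ŷ = -0.6 + 1.9·9 = 16.5; r = 18.5 − 16.5 = 2
h=10: ŷ = -0.6 + 1.9·10 = 18.4; r = 17.4 − 18.4 = -1
h=11: ŷ = -0.6 + 1.9·11 = 20.3; r = 25.3 − 20.3 = 5
h=12: ŷ = -0.6 + 1.9·12 = 22.2; r = 22.2 − 22.2 = 0
h=13: ŷ = -0.6 + 1.9·13 = 24.1; r = 21.1 − 24.1 = -3
|r| > 1.5: h=8 (|r|=3), h=9 (|r|=2), h=11 (|r|=5), h=13 (|r|=3) → 4

4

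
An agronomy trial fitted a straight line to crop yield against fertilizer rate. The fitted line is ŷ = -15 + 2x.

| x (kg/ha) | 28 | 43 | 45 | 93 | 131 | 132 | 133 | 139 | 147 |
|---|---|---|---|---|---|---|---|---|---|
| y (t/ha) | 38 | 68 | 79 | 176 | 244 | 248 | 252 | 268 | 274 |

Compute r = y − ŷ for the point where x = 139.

r = 5

ŷ = -15 + 2·139 = 263
r = 268 − 263 = 5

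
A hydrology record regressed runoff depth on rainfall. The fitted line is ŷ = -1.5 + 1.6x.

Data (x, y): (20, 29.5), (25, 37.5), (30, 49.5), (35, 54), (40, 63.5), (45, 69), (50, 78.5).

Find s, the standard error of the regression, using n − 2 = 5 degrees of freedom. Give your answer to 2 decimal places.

s = 1.70

x=20: ŷ = -1.5 + 1.6·20 = 30.5; e = 29.5 − 30.5 = -1
x=25: ŷ = -1.5 + 1.6·25 = 38.5; e = 37.5 − 38.5 = -1
x=30: ŷ = -1.5 + 1.6·30 = 46.5; e = 49.5 − 46.5 = 3
x=35: ŷ = -1.5 + 1.6·35 = 54.5; e = 54 − 54.5 = -0.5
x=40: ŷ = -1.5 + 1.6·40 = 62.5; e = 63.5 − 62.5 = 1
x=45: ŷ = -1.5 + 1.6·45 = 70.5; e = 69 − 70.5 = -1.5
x=50: ŷ = -1.5 + 1.6·50 = 78.5; e = 78.5 − 78.5 = 0
SSE = 1 + 1 + 9 + 0.25 + 1 + 2.25 + 0 = 14.5
s = √(14.5/5) = √2.9 ≈ 1.70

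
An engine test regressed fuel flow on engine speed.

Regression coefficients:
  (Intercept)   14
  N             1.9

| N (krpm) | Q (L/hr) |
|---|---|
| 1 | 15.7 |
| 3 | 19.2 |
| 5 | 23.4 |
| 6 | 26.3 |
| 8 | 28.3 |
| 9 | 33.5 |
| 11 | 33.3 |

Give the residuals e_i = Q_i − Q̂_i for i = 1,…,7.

-0.2, -0.5, -0.1, 0.9, -0.9, 2.4, -1.6

N=1: Q̂ = 14 + 1.9·1 = 15.9; e = 15.7 − 15.9 = -0.2
N=3: Q̂ = 14 + 1.9·3 = 19.7; e = 19.2 − 19.7 = -0.5
N=5: Q̂ = 14 + 1.9·5 = 23.5; e = 23.4 − 23.5 = -0.1
N=6: Q̂ = 14 + 1.9·6 = 25.4; e = 26.3 − 25.4 = 0.9
N=8: Q̂ = 14 + 1.9·8 = 29.2; e = 28.3 − 29.2 = -0.9
N=9: Q̂ = 14 + 1.9·9 = 31.1; e = 33.5 − 31.1 = 2.4
N=11: Q̂ = 14 + 1.9·11 = 34.9; e = 33.3 − 34.9 = -1.6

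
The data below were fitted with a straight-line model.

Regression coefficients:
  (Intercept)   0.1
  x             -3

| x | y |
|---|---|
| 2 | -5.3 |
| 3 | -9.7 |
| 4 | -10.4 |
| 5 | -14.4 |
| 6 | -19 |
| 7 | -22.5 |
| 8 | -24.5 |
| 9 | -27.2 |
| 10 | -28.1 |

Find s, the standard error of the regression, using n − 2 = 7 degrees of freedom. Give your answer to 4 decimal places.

s = 1.2513

x=2: ŷ = 0.1 − 3·2 = -5.9; r = -5.3 − (-5.9) = 0.6
x=3: ŷ = 0.1 − 3·3 = -8.9; r = -9.7 − (-8.9) = -0.8
x=4: ŷ = 0.1 − 3·4 = -11.9; r = -10.4 − (-11.9) = 1.5
x=5: ŷ = 0.1 − 3·5 = -14.9; r = -14.4 − (-14.9) = 0.5
x=6: ŷ = 0.1 − 3·6 = -17.9; r = -19 − (-17.9) = -1.1
x=7: ŷ = 0.1 − 3·7 = -20.9; r = -22.5 − (-20.9) = -1.6
x=8: ŷ = 0.1 − 3·8 = -23.9; r = -24.5 − (-23.9) = -0.6
x=9: ŷ = 0.1 − 3·9 = -26.9; r = -27.2 − (-26.9) = -0.3
x=10: ŷ = 0.1 − 3·10 = -29.9; r = -28.1 − (-29.9) = 1.8
SSE = 0.36 + 0.64 + 2.25 + 0.25 + 1.21 + 2.56 + 0.36 + 0.09 + 3.24 = 10.96
s = √(10.96/7) = √1.56571 ≈ 1.2513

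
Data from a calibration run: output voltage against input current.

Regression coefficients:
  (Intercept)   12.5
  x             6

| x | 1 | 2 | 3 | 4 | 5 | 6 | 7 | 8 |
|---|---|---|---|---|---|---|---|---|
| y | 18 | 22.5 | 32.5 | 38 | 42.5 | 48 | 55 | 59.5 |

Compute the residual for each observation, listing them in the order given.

-0.5, -2, 2, 1.5, 0, -0.5, 0.5, -1

x=1: ŷ = 12.5 + 6·1 = 18.5; e = 18 − 18.5 = -0.5
x=2: ŷ = 12.5 + 6·2 = 24.5; e = 22.5 − 24.5 = -2
x=3: ŷ = 12.5 + 6·3 = 30.5; e = 32.5 − 30.5 = 2
x=4: ŷ = 12.5 + 6·4 = 36.5; e = 38 − 36.5 = 1.5
x=5: ŷ = 12.5 + 6·5 = 42.5; e = 42.5 − 42.5 = 0
x=6: ŷ = 12.5 + 6·6 = 48.5; e = 48 − 48.5 = -0.5
x=7: ŷ = 12.5 + 6·7 = 54.5; e = 55 − 54.5 = 0.5
x=8: ŷ = 12.5 + 6·8 = 60.5; e = 59.5 − 60.5 = -1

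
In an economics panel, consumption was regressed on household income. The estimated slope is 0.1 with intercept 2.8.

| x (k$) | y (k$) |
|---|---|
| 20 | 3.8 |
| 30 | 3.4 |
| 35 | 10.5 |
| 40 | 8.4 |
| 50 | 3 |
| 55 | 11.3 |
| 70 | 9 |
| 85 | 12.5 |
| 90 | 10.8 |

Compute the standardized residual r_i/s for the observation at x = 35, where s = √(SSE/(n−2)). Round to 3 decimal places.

x=20: ŷ = 2.8 + 0.1·20 = 4.8; r = 3.8 − 4.8 = -1
x=30: ŷ = 2.8 + 0.1·30 = 5.8; r = 3.4 − 5.8 = -2.4
x=35: ŷ = 2.8 + 0.1·35 = 6.3; r = 10.5 − 6.3 = 4.2
x=40: ŷ = 2.8 + 0.1·40 = 6.8; r = 8.4 − 6.8 = 1.6
x=50: ŷ = 2.8 + 0.1·50 = 7.8; r = 3 − 7.8 = -4.8
x=55: ŷ = 2.8 + 0.1·55 = 8.3; r = 11.3 − 8.3 = 3
x=70: ŷ = 2.8 + 0.1·70 = 9.8; r = 9 − 9.8 = -0.8
x=85: ŷ = 2.8 + 0.1·85 = 11.3; r = 12.5 − 11.3 = 1.2
x=90: ŷ = 2.8 + 0.1·90 = 11.8; r = 10.8 − 11.8 = -1
SSE = 1 + 5.76 + 17.64 + 2.56 + 23.04 + 9 + 0.64 + 1.44 + 1 = 62.08
s = √(62.08/7) = 2.97801
r/s = 4.2 / 2.97801 = 1.410

1.410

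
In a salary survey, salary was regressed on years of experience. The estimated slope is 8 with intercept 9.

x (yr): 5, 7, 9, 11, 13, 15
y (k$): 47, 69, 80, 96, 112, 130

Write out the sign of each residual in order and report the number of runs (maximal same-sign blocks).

x=5: ŷ = 9 + 8·5 = 49; r = 47 − 49 = -2
x=7: ŷ = 9 + 8·7 = 65; r = 69 − 65 = 4
x=9: ŷ = 9 + 8·9 = 81; r = 80 − 81 = -1
x=11: ŷ = 9 + 8·11 = 97; r = 96 − 97 = -1
x=13: ŷ = 9 + 8·13 = 113; r = 112 − 113 = -1
x=15: ŷ = 9 + 8·15 = 129; r = 130 − 129 = 1
Signs: − + − − − +
Runs: −×1, +×1, −×3, +×1 → 4

4 runs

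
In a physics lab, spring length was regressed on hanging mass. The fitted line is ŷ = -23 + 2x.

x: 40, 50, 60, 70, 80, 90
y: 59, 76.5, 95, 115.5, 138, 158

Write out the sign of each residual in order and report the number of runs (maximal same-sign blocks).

3 runs

x=40: ŷ = -23 + 2·40 = 57; e = 59 − 57 = 2
x=50: ŷ = -23 + 2·50 = 77; e = 76.5 − 77 = -0.5
x=60: ŷ = -23 + 2·60 = 97; e = 95 − 97 = -2
x=70: ŷ = -23 + 2·70 = 117; e = 115.5 − 117 = -1.5
x=80: ŷ = -23 + 2·80 = 137; e = 138 − 137 = 1
x=90: ŷ = -23 + 2·90 = 157; e = 158 − 157 = 1
Signs: + − − − + +
Runs: +×1, −×3, +×2 → 3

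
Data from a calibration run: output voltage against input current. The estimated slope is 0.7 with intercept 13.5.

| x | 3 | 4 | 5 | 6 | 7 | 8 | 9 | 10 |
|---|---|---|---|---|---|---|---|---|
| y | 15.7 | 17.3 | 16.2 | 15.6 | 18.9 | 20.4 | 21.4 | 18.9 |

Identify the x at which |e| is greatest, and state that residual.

x=3: ŷ = 13.5 + 0.7·3 = 15.6; e = 15.7 − 15.6 = 0.1
x=4: ŷ = 13.5 + 0.7·4 = 16.3; e = 17.3 − 16.3 = 1
x=5: ŷ = 13.5 + 0.7·5 = 17; e = 16.2 − 17 = -0.8
x=6: ŷ = 13.5 + 0.7·6 = 17.7; e = 15.6 − 17.7 = -2.1
x=7: ŷ = 13.5 + 0.7·7 = 18.4; e = 18.9 − 18.4 = 0.5
x=8: ŷ = 13.5 + 0.7·8 = 19.1; e = 20.4 − 19.1 = 1.3
x=9: ŷ = 13.5 + 0.7·9 = 19.8; e = 21.4 − 19.8 = 1.6
x=10: ŷ = 13.5 + 0.7·10 = 20.5; e = 18.9 − 20.5 = -1.6
Largest |e| is 2.1 at x = 6, residual -2.1.

x = 6, e = -2.1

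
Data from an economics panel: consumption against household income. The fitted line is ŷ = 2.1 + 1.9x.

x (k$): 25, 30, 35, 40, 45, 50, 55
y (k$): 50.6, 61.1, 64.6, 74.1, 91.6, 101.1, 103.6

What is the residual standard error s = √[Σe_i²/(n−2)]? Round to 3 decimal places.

x=25: ŷ = 2.1 + 1.9·25 = 49.6; e = 50.6 − 49.6 = 1
x=30: ŷ = 2.1 + 1.9·30 = 59.1; e = 61.1 − 59.1 = 2
x=35: ŷ = 2.1 + 1.9·35 = 68.6; e = 64.6 − 68.6 = -4
x=40: ŷ = 2.1 + 1.9·40 = 78.1; e = 74.1 − 78.1 = -4
x=45: ŷ = 2.1 + 1.9·45 = 87.6; e = 91.6 − 87.6 = 4
x=50: ŷ = 2.1 + 1.9·50 = 97.1; e = 101.1 − 97.1 = 4
x=55: ŷ = 2.1 + 1.9·55 = 106.6; e = 103.6 − 106.6 = -3
SSE = 1 + 4 + 16 + 16 + 16 + 16 + 9 = 78
s = √(78/5) = √15.6 ≈ 3.950

s = 3.950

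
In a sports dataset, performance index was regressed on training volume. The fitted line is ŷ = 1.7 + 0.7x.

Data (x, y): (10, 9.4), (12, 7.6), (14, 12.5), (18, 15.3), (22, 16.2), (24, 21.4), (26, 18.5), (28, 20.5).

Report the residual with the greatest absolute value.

r = 2.9

x=10: ŷ = 1.7 + 0.7·10 = 8.7; r = 9.4 − 8.7 = 0.7
x=12: ŷ = 1.7 + 0.7·12 = 10.1; r = 7.6 − 10.1 = -2.5
x=14: ŷ = 1.7 + 0.7·14 = 11.5; r = 12.5 − 11.5 = 1
x=18: ŷ = 1.7 + 0.7·18 = 14.3; r = 15.3 − 14.3 = 1
x=22: ŷ = 1.7 + 0.7·22 = 17.1; r = 16.2 − 17.1 = -0.9
x=24: ŷ = 1.7 + 0.7·24 = 18.5; r = 21.4 − 18.5 = 2.9
x=26: ŷ = 1.7 + 0.7·26 = 19.9; r = 18.5 − 19.9 = -1.4
x=28: ŷ = 1.7 + 0.7·28 = 21.3; r = 20.5 − 21.3 = -0.8
Largest |r| is 2.9 at x = 24, residual 2.9.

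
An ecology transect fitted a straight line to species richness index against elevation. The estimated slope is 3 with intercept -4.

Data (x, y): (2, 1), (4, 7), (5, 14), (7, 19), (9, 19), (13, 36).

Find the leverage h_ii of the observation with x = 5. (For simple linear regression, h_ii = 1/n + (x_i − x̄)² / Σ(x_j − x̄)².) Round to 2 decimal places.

h = 0.20

x̄ = (2 + 4 + 5 + 7 + 9 + 13)/6 = 6.66667
Σ(x − x̄)² = 21.7778 + 7.11111 + 2.77778 + 0.111111 + 5.44444 + 40.1111 = 77.3333
h = 1/6 + (-1.66667)²/77.3333 = 0.166667 + 0.0359195 = 0.20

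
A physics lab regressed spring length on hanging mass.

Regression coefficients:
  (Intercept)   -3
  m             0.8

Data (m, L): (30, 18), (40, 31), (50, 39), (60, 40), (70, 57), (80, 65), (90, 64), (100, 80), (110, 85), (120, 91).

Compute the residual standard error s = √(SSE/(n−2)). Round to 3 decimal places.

s = 3.742

m=30: ŷ = -3 + 0.8·30 = 21; e = 18 − 21 = -3
m=40: ŷ = -3 + 0.8·40 = 29; e = 31 − 29 = 2
m=50: ŷ = -3 + 0.8·50 = 37; e = 39 − 37 = 2
m=60: ŷ = -3 + 0.8·60 = 45; e = 40 − 45 = -5
m=70: ŷ = -3 + 0.8·70 = 53; e = 57 − 53 = 4
m=80: ŷ = -3 + 0.8·80 = 61; e = 65 − 61 = 4
m=90: ŷ = -3 + 0.8·90 = 69; e = 64 − 69 = -5
m=100: ŷ = -3 + 0.8·100 = 77; e = 80 − 77 = 3
m=110: ŷ = -3 + 0.8·110 = 85; e = 85 − 85 = 0
m=120: ŷ = -3 + 0.8·120 = 93; e = 91 − 93 = -2
SSE = 9 + 4 + 4 + 25 + 16 + 16 + 25 + 9 + 0 + 4 = 112
s = √(112/8) = √14 ≈ 3.742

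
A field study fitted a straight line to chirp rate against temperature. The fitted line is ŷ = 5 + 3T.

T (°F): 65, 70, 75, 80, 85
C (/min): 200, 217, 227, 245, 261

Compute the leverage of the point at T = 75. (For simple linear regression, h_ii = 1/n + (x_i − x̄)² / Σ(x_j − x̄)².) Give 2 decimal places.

h = 0.20

T̄ = (65 + 70 + 75 + 80 + 85)/5 = 75
Σ(T − T̄)² = 100 + 25 + 0 + 25 + 100 = 250
h = 1/5 + (0)²/250 = 0.2 + 0 = 0.20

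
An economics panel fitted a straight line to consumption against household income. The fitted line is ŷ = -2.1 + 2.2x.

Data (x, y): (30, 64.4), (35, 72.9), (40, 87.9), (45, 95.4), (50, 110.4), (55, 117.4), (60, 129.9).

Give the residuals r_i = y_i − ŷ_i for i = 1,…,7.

0.5, -2, 2, -1.5, 2.5, -1.5, 0

x=30: ŷ = -2.1 + 2.2·30 = 63.9; r = 64.4 − 63.9 = 0.5
x=35: ŷ = -2.1 + 2.2·35 = 74.9; r = 72.9 − 74.9 = -2
x=40: ŷ = -2.1 + 2.2·40 = 85.9; r = 87.9 − 85.9 = 2
x=45: ŷ = -2.1 + 2.2·45 = 96.9; r = 95.4 − 96.9 = -1.5
x=50: ŷ = -2.1 + 2.2·50 = 107.9; r = 110.4 − 107.9 = 2.5
x=55: ŷ = -2.1 + 2.2·55 = 118.9; r = 117.4 − 118.9 = -1.5
x=60: ŷ = -2.1 + 2.2·60 = 129.9; r = 129.9 − 129.9 = 0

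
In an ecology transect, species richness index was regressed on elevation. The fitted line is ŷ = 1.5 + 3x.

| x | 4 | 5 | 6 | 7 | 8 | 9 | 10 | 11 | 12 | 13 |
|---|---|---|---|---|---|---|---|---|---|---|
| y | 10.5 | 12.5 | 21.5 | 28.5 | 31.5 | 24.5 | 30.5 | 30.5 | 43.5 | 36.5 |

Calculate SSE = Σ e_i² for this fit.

x=4: ŷ = 1.5 + 3·4 = 13.5; e = 10.5 − 13.5 = -3
x=5: ŷ = 1.5 + 3·5 = 16.5; e = 12.5 − 16.5 = -4
x=6: ŷ = 1.5 + 3·6 = 19.5; e = 21.5 − 19.5 = 2
x=7: ŷ = 1.5 + 3·7 = 22.5; e = 28.5 − 22.5 = 6
x=8: ŷ = 1.5 + 3·8 = 25.5; e = 31.5 − 25.5 = 6
x=9: ŷ = 1.5 + 3·9 = 28.5; e = 24.5 − 28.5 = -4
x=10: ŷ = 1.5 + 3·10 = 31.5; e = 30.5 − 31.5 = -1
x=11: ŷ = 1.5 + 3·11 = 34.5; e = 30.5 − 34.5 = -4
x=12: ŷ = 1.5 + 3·12 = 37.5; e = 43.5 − 37.5 = 6
x=13: ŷ = 1.5 + 3·13 = 40.5; e = 36.5 − 40.5 = -4
SSE = 9 + 16 + 4 + 36 + 36 + 16 + 1 + 16 + 36 + 16 = 186

SSE = 186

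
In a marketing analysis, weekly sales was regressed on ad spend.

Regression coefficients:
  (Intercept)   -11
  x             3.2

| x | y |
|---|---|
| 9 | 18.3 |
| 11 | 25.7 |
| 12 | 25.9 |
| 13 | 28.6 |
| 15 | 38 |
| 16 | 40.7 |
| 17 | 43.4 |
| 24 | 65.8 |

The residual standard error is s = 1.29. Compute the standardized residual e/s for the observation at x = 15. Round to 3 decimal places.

ŷ = -11 + 3.2·15 = 37
e = 38 − 37 = 1
e/s = 1 / 1.29 = 0.775

0.775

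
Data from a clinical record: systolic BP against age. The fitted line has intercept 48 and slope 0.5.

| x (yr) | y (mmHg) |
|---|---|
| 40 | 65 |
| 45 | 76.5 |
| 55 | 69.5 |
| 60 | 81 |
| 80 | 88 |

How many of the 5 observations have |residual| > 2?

x=40: ŷ = 48 + 0.5·40 = 68; e = 65 − 68 = -3
x=45: ŷ = 48 + 0.5·45 = 70.5; e = 76.5 − 70.5 = 6
x=55: ŷ = 48 + 0.5·55 = 75.5; e = 69.5 − 75.5 = -6
x=60: ŷ = 48 + 0.5·60 = 78; e = 81 − 78 = 3
x=80: ŷ = 48 + 0.5·80 = 88; e = 88 − 88 = 0
|e| > 2: x=40 (|e|=3), x=45 (|e|=6), x=55 (|e|=6), x=60 (|e|=3) → 4

4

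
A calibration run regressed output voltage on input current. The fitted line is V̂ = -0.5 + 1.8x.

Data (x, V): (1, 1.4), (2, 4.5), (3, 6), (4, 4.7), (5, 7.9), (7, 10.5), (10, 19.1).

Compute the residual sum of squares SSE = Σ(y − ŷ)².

x=1: V̂ = -0.5 + 1.8·1 = 1.3; r = 1.4 − 1.3 = 0.1
x=2: V̂ = -0.5 + 1.8·2 = 3.1; r = 4.5 − 3.1 = 1.4
x=3: V̂ = -0.5 + 1.8·3 = 4.9; r = 6 − 4.9 = 1.1
x=4: V̂ = -0.5 + 1.8·4 = 6.7; r = 4.7 − 6.7 = -2
x=5: V̂ = -0.5 + 1.8·5 = 8.5; r = 7.9 − 8.5 = -0.6
x=7: V̂ = -0.5 + 1.8·7 = 12.1; r = 10.5 − 12.1 = -1.6
x=10: V̂ = -0.5 + 1.8·10 = 17.5; r = 19.1 − 17.5 = 1.6
SSE = 0.01 + 1.96 + 1.21 + 4 + 0.36 + 2.56 + 2.56 = 12.66

SSE = 12.66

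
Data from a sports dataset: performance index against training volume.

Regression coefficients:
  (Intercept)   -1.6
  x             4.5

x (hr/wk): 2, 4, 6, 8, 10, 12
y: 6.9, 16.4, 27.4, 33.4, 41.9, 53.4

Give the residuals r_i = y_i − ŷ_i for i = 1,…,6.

-0.5, 0, 2, -1, -1.5, 1

x=2: ŷ = -1.6 + 4.5·2 = 7.4; r = 6.9 − 7.4 = -0.5
x=4: ŷ = -1.6 + 4.5·4 = 16.4; r = 16.4 − 16.4 = 0
x=6: ŷ = -1.6 + 4.5·6 = 25.4; r = 27.4 − 25.4 = 2
x=8: ŷ = -1.6 + 4.5·8 = 34.4; r = 33.4 − 34.4 = -1
x=10: ŷ = -1.6 + 4.5·10 = 43.4; r = 41.9 − 43.4 = -1.5
x=12: ŷ = -1.6 + 4.5·12 = 52.4; r = 53.4 − 52.4 = 1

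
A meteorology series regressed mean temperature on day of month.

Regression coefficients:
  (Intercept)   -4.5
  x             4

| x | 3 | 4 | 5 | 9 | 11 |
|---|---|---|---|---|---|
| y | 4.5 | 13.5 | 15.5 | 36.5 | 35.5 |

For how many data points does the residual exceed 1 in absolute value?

x=3: ŷ = -4.5 + 4·3 = 7.5; r = 4.5 − 7.5 = -3
x=4: ŷ = -4.5 + 4·4 = 11.5; r = 13.5 − 11.5 = 2
x=5: ŷ = -4.5 + 4·5 = 15.5; r = 15.5 − 15.5 = 0
x=9: ŷ = -4.5 + 4·9 = 31.5; r = 36.5 − 31.5 = 5
x=11: ŷ = -4.5 + 4·11 = 39.5; r = 35.5 − 39.5 = -4
|r| > 1: x=3 (|r|=3), x=4 (|r|=2), x=9 (|r|=5), x=11 (|r|=4) → 4

4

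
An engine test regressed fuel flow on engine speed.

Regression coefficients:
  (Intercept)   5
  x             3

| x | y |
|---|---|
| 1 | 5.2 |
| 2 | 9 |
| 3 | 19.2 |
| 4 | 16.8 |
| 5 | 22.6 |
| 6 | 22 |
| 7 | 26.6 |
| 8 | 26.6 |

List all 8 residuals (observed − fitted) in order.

x=1: ŷ = 5 + 3·1 = 8; e = 5.2 − 8 = -2.8
x=2: ŷ = 5 + 3·2 = 11; e = 9 − 11 = -2
x=3: ŷ = 5 + 3·3 = 14; e = 19.2 − 14 = 5.2
x=4: ŷ = 5 + 3·4 = 17; e = 16.8 − 17 = -0.2
x=5: ŷ = 5 + 3·5 = 20; e = 22.6 − 20 = 2.6
x=6: ŷ = 5 + 3·6 = 23; e = 22 − 23 = -1
x=7: ŷ = 5 + 3·7 = 26; e = 26.6 − 26 = 0.6
x=8: ŷ = 5 + 3·8 = 29; e = 26.6 − 29 = -2.4

-2.8, -2, 5.2, -0.2, 2.6, -1, 0.6, -2.4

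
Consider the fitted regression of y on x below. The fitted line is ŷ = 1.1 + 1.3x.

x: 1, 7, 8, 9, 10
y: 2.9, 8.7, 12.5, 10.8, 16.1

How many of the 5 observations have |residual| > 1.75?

2

x=1: ŷ = 1.1 + 1.3·1 = 2.4; e = 2.9 − 2.4 = 0.5
x=7: ŷ = 1.1 + 1.3·7 = 10.2; e = 8.7 − 10.2 = -1.5
x=8: ŷ = 1.1 + 1.3·8 = 11.5; e = 12.5 − 11.5 = 1
x=9: ŷ = 1.1 + 1.3·9 = 12.8; e = 10.8 − 12.8 = -2
x=10: ŷ = 1.1 + 1.3·10 = 14.1; e = 16.1 − 14.1 = 2
|e| > 1.75: x=9 (|e|=2), x=10 (|e|=2) → 2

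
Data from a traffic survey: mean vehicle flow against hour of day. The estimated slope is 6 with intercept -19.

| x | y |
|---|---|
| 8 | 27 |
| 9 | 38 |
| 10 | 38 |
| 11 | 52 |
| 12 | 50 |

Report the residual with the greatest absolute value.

r = 5

x=8: ŷ = -19 + 6·8 = 29; r = 27 − 29 = -2
x=9: ŷ = -19 + 6·9 = 35; r = 38 − 35 = 3
x=10: ŷ = -19 + 6·10 = 41; r = 38 − 41 = -3
x=11: ŷ = -19 + 6·11 = 47; r = 52 − 47 = 5
x=12: ŷ = -19 + 6·12 = 53; r = 50 − 53 = -3
Largest |r| is 5 at x = 11, residual 5.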